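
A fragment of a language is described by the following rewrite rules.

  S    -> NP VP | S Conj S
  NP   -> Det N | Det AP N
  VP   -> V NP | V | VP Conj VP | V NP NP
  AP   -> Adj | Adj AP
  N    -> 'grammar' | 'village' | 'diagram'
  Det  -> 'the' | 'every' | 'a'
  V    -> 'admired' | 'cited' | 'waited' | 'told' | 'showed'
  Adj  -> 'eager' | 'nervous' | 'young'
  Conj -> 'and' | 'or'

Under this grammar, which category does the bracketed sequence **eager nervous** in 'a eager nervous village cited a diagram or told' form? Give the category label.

AP

[S [NP [Det a] [AP [Adj eager] [AP [Adj nervous]]] [N village]] [VP [VP [V cited] [NP [Det a] [N diagram]]] [Conj or] [VP [V told]]]]
The span 'eager nervous' is the AP node built by AP → Adj AP.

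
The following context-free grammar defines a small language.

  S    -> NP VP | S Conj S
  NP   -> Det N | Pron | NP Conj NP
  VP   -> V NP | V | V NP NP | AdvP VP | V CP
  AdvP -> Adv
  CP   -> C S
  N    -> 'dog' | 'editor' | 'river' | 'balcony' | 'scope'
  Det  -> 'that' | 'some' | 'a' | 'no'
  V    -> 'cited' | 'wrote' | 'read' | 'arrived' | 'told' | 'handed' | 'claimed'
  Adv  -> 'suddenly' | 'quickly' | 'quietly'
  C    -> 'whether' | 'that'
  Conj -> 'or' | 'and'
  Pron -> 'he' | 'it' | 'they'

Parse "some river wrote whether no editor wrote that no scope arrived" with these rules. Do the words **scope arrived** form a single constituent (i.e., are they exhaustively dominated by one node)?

[S [NP [Det some] [N river]] [VP [V wrote] [CP [C whether] [S [NP [Det no] [N editor]] [VP [V wrote] [CP [C that] [S [NP [Det no] [N scope]] [VP [V arrived]]]]]]]]]
The smallest constituent containing 'scope arrived' is the S spanning 'no scope arrived'; no single node in the tree dominates exactly the given words.

No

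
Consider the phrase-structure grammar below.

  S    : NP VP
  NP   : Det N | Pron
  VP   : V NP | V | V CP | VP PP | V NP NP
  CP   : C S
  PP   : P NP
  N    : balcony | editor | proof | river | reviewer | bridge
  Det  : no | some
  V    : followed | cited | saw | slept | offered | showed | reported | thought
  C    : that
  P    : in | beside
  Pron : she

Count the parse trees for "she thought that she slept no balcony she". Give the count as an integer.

1

[S [NP [Pron she]] [VP [V thought] [CP [C that] [S [NP [Pron she]] [VP [V slept] [NP [Det no] [N balcony]] [NP [Pron she]]]]]]]
No rule offers an alternative attachment or grouping for any span, so this is the only derivation.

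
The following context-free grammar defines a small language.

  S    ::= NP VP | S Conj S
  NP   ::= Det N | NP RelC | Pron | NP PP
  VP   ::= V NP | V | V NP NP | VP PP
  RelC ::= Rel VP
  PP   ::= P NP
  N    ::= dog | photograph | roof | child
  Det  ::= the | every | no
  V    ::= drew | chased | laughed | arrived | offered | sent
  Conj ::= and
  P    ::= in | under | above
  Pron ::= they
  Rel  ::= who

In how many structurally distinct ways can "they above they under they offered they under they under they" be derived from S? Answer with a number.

10

Two of the 10 distinct bracketings:
[S [NP [NP [Pron they]] [PP [P above] [NP [NP [Pron they]] [PP [P under] [NP [Pron they]]]]]] [VP [V offered] [NP [NP [Pron they]] [PP [P under] [NP [NP [Pron they]] [PP [P under] [NP [Pron they]]]]]]]]
[S [NP [NP [Pron they]] [PP [P above] [NP [NP [Pron they]] [PP [P under] [NP [Pron they]]]]]] [VP [V offered] [NP [NP [NP [Pron they]] [PP [P under] [NP [Pron they]]]] [PP [P under] [NP [Pron they]]]]]]
The trees differ in how a recursive rule is bracketed over the same span.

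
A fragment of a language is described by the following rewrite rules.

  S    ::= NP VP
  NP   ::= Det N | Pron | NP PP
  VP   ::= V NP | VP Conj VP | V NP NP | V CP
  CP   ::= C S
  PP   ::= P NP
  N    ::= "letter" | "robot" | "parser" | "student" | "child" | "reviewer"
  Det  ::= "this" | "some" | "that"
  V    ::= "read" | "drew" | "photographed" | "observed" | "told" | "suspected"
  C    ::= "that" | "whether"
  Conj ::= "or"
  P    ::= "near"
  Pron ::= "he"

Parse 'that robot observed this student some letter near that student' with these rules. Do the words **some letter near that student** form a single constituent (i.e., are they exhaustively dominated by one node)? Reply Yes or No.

Yes

[S [NP [Det that] [N robot]] [VP [V observed] [NP [Det this] [N student]] [NP [NP [Det some] [N letter]] [PP [P near] [NP [Det that] [N student]]]]]]
The words 'some letter near that student' are exhaustively dominated by a single NP node (built by NP → NP PP), so they form a constituent.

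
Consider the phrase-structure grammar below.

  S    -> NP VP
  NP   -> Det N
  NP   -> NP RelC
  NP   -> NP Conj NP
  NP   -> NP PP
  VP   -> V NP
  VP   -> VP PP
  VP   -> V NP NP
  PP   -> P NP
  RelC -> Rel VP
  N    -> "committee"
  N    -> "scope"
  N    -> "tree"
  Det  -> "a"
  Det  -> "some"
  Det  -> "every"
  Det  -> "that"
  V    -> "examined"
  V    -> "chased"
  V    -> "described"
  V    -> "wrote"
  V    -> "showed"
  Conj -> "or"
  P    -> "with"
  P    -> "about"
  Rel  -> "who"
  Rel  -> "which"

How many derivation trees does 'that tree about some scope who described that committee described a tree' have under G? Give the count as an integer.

The two bracketings:
[S [NP [NP [NP [Det that] [N tree]] [PP [P about] [NP [Det some] [N scope]]]] [RelC [Rel who] [VP [V described] [NP [Det that] [N committee]]]]] [VP [V described] [NP [Det a] [N tree]]]]
[S [NP [NP [Det that] [N tree]] [PP [P about] [NP [NP [Det some] [N scope]] [RelC [Rel who] [VP [V described] [NP [Det that] [N committee]]]]]]] [VP [V described] [NP [Det a] [N tree]]]]
The trees differ in how a recursive rule is bracketed over the same span.

2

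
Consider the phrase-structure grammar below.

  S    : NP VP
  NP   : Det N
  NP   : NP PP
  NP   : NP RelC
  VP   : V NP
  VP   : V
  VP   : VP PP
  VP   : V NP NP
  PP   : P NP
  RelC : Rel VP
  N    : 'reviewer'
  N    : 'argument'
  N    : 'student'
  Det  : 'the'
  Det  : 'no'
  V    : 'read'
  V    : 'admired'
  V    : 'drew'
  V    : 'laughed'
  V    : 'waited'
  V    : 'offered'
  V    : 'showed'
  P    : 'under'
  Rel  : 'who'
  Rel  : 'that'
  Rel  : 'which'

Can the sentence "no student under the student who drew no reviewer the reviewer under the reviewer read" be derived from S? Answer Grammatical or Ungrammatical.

S
  NP
    NP
      Det: no
      N: student
    PP
      P: under
      NP
        NP
          NP
            Det: the
            N: student
          RelC
            Rel: who
            VP
              V: drew
              NP
                Det: no
                N: reviewer
              NP
                Det: the
                N: reviewer
        PP
          P: under
          NP
            Det: the
            N: reviewer
  VP
    V: read
The bracketing above is licensed at every node by one of the given productions, with S at the root.

Grammatical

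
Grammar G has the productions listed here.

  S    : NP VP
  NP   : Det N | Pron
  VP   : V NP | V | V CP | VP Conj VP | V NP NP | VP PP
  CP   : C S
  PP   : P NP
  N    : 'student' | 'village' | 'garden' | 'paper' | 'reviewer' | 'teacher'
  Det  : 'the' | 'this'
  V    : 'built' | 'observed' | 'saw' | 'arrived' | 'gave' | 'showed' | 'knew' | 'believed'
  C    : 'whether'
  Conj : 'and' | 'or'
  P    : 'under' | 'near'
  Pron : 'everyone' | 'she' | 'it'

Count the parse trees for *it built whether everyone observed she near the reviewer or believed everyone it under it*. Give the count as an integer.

7

Two of the 7 distinct bracketings:
[S [NP [Pron it]] [VP [V built] [CP [C whether] [S [NP [Pron everyone]] [VP [VP [VP [V observed] [NP [Pron she]]] [PP [P near] [NP [Det the] [N reviewer]]]] [Conj or] [VP [VP [V believed] [NP [Pron everyone]] [NP [Pron it]]] [PP [P under] [NP [Pron it]]]]]]]]]
[S [NP [Pron it]] [VP [V built] [CP [C whether] [S [NP [Pron everyone]] [VP [VP [VP [VP [V observed] [NP [Pron she]]] [PP [P near] [NP [Det the] [N reviewer]]]] [Conj or] [VP [V believed] [NP [Pron everyone]] [NP [Pron it]]]] [PP [P under] [NP [Pron it]]]]]]]]
The trees differ in how a recursive rule is bracketed over the same span.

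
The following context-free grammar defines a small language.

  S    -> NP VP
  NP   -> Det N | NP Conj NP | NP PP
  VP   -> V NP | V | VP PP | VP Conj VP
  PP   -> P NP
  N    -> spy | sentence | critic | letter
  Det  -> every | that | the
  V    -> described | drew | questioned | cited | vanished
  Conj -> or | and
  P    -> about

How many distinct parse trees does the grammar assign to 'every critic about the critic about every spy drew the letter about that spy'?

4

Two of the 4 distinct bracketings:
[S [NP [NP [Det every] [N critic]] [PP [P about] [NP [NP [Det the] [N critic]] [PP [P about] [NP [Det every] [N spy]]]]]] [VP [V drew] [NP [NP [Det the] [N letter]] [PP [P about] [NP [Det that] [N spy]]]]]]
[S [NP [NP [Det every] [N critic]] [PP [P about] [NP [NP [Det the] [N critic]] [PP [P about] [NP [Det every] [N spy]]]]]] [VP [VP [V drew] [NP [Det the] [N letter]]] [PP [P about] [NP [Det that] [N spy]]]]]
The difference turns on whether VP → VP PP is used at the relevant span, versus an alternative expansion of VP.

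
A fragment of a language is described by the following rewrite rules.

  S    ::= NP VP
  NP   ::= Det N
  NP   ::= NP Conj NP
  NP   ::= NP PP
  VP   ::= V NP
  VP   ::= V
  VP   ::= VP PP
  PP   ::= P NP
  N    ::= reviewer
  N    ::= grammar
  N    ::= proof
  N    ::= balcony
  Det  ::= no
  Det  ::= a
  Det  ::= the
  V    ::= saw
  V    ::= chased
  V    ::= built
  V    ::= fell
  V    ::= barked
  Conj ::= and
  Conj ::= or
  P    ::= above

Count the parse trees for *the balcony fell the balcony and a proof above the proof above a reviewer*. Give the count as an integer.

Two of the 9 distinct bracketings:
[S [NP [Det the] [N balcony]] [VP [V fell] [NP [NP [Det the] [N balcony]] [Conj and] [NP [NP [Det a] [N proof]] [PP [P above] [NP [NP [Det the] [N proof]] [PP [P above] [NP [Det a] [N reviewer]]]]]]]]]
[S [NP [Det the] [N balcony]] [VP [V fell] [NP [NP [Det the] [N balcony]] [Conj and] [NP [NP [NP [Det a] [N proof]] [PP [P above] [NP [Det the] [N proof]]]] [PP [P above] [NP [Det a] [N reviewer]]]]]]]
The trees differ in how a recursive rule is bracketed over the same span.

9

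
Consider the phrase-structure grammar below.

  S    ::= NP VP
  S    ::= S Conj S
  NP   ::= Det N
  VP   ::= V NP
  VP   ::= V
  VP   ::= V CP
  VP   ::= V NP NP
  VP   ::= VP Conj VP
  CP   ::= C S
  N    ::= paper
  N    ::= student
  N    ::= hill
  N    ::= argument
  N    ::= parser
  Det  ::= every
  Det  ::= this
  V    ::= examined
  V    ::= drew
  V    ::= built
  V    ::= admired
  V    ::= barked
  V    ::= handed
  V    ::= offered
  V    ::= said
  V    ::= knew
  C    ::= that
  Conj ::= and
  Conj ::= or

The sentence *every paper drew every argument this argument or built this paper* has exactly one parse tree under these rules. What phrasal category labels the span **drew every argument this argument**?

[S [NP [Det every] [N paper]] [VP [VP [V drew] [NP [Det every] [N argument]] [NP [Det this] [N argument]]] [Conj or] [VP [V built] [NP [Det this] [N paper]]]]]
The span 'drew every argument this argument' is the VP node built by VP → V NP NP.

VP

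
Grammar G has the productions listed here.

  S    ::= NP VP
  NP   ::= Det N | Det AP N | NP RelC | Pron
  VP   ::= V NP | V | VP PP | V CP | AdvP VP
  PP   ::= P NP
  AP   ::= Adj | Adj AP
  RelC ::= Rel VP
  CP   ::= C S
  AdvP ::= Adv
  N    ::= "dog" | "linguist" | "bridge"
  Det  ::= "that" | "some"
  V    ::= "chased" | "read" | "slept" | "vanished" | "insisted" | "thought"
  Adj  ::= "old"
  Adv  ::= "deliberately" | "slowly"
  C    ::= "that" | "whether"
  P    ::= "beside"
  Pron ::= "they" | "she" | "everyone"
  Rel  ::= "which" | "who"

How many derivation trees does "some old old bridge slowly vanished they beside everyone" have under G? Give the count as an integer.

2

The two bracketings:
[S [NP [Det some] [AP [Adj old] [AP [Adj old]]] [N bridge]] [VP [VP [AdvP [Adv slowly]] [VP [V vanished] [NP [Pron they]]]] [PP [P beside] [NP [Pron everyone]]]]]
[S [NP [Det some] [AP [Adj old] [AP [Adj old]]] [N bridge]] [VP [AdvP [Adv slowly]] [VP [VP [V vanished] [NP [Pron they]]] [PP [P beside] [NP [Pron everyone]]]]]]
The trees differ in how a recursive rule is bracketed over the same span.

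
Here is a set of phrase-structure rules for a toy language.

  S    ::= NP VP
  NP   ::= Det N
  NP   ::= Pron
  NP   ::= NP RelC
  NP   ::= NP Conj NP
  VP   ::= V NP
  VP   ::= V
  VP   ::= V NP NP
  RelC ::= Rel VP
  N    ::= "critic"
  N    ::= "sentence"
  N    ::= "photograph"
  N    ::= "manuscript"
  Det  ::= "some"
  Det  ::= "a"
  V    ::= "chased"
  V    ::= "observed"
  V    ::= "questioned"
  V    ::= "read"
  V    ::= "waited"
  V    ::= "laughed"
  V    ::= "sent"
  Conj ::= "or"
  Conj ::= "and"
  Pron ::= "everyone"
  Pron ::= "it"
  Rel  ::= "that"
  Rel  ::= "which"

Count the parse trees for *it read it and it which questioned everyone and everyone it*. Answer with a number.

Two of the 7 distinct bracketings:
[S [NP [Pron it]] [VP [V read] [NP [NP [NP [Pron it]] [Conj and] [NP [Pron it]]] [RelC [Rel which] [VP [V questioned] [NP [NP [Pron everyone]] [Conj and] [NP [Pron everyone]]] [NP [Pron it]]]]]]]
[S [NP [Pron it]] [VP [V read] [NP [NP [Pron it]] [Conj and] [NP [NP [Pron it]] [RelC [Rel which] [VP [V questioned] [NP [NP [Pron everyone]] [Conj and] [NP [Pron everyone]]] [NP [Pron it]]]]]]]]
The trees differ in how a recursive rule is bracketed over the same span.

7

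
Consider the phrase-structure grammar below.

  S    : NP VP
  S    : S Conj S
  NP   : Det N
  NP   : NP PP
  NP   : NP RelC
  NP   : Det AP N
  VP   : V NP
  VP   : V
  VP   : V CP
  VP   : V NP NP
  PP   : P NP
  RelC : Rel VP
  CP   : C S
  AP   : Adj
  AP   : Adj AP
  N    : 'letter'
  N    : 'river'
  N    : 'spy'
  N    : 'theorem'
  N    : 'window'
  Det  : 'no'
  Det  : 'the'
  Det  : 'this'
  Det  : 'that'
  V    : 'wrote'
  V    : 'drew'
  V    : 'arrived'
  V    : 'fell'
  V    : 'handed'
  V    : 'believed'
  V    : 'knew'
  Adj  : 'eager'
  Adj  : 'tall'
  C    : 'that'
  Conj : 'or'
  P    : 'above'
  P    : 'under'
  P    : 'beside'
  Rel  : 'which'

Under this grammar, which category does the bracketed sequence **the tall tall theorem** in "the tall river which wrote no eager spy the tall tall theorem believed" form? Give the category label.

S
  NP
    NP
      Det: the
      AP
        Adj: tall
      N: river
    RelC
      Rel: which
      VP
        V: wrote
        NP
          Det: no
          AP
            Adj: eager
          N: spy
        NP
          Det: the
          AP
            Adj: tall
            AP
              Adj: tall
          N: theorem
  VP
    V: believed
The span 'the tall tall theorem' is the NP node built by NP → Det AP N.

NP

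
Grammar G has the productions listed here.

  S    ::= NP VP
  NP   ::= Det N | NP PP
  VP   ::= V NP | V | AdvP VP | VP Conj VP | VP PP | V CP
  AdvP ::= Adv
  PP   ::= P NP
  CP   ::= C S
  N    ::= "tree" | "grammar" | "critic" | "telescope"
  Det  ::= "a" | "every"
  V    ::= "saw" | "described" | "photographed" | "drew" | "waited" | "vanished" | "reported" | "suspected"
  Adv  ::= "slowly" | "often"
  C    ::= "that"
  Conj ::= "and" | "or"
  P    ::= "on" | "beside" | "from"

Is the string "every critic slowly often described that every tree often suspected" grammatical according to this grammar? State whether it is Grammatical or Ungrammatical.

[S [NP [Det every] [N critic]] [VP [AdvP [Adv slowly]] [VP [AdvP [Adv often]] [VP [V described] [CP [C that] [S [NP [Det every] [N tree]] [VP [AdvP [Adv often]] [VP [V suspected]]]]]]]]]
Every word is introduced by a lexical rule and the phrasal rules combine the resulting categories into a single S.

Grammatical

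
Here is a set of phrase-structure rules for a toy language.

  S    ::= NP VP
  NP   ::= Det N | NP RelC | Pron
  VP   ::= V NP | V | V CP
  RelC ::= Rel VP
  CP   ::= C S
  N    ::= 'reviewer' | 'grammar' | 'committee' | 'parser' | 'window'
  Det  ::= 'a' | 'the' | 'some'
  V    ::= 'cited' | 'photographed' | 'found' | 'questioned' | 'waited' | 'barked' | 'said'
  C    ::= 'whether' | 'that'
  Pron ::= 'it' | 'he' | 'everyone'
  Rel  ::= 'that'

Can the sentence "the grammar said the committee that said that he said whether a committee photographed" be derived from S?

[S [NP [Det the] [N grammar]] [VP [V said] [NP [NP [Det the] [N committee]] [RelC [Rel that] [VP [V said] [CP [C that] [S [NP [Pron he]] [VP [V said] [CP [C whether] [S [NP [Det a] [N committee]] [VP [V photographed]]]]]]]]]]]]
Each bracket corresponds to one application of a listed rule, so the string is derivable from S.

Grammatical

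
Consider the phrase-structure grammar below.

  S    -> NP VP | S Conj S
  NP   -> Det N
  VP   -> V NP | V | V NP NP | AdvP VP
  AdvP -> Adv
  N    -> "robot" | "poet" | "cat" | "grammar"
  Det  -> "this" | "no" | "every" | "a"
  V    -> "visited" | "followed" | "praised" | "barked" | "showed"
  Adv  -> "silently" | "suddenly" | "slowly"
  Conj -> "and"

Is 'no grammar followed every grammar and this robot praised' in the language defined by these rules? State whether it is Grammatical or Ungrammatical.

[S [S [NP [Det no] [N grammar]] [VP [V followed] [NP [Det every] [N grammar]]]] [Conj and] [S [NP [Det this] [N robot]] [VP [V praised]]]]
Every word is introduced by a lexical rule and the phrasal rules combine the resulting categories into a single S.

Grammatical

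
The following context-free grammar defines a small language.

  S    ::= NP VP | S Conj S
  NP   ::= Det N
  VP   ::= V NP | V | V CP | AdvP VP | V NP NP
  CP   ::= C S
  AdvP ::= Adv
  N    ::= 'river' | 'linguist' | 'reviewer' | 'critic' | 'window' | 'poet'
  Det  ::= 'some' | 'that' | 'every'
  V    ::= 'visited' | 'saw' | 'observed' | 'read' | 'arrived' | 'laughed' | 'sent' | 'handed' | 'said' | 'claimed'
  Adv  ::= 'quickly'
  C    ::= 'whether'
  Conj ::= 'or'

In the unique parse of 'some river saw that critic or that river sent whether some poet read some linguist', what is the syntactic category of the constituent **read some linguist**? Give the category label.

VP

[S [S [NP [Det some] [N river]] [VP [V saw] [NP [Det that] [N critic]]]] [Conj or] [S [NP [Det that] [N river]] [VP [V sent] [CP [C whether] [S [NP [Det some] [N poet]] [VP [V read] [NP [Det some] [N linguist]]]]]]]]
The span 'read some linguist' is the VP node built by VP → V NP.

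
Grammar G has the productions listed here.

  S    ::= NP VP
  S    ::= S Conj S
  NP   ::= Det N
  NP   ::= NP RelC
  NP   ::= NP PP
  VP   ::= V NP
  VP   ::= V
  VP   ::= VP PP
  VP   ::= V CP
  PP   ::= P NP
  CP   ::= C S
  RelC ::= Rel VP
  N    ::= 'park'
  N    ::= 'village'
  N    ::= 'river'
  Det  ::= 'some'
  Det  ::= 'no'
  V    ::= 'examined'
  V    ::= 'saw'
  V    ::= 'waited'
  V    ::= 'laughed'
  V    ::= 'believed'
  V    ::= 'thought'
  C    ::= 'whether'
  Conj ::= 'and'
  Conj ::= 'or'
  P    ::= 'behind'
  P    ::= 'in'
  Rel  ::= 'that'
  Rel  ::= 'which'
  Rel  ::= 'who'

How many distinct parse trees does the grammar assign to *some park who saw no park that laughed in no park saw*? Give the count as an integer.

6

Two of the 6 distinct bracketings:
[S [NP [NP [Det some] [N park]] [RelC [Rel who] [VP [V saw] [NP [NP [Det no] [N park]] [RelC [Rel that] [VP [VP [V laughed]] [PP [P in] [NP [Det no] [N park]]]]]]]]] [VP [V saw]]]
[S [NP [NP [Det some] [N park]] [RelC [Rel who] [VP [V saw] [NP [NP [NP [Det no] [N park]] [RelC [Rel that] [VP [V laughed]]]] [PP [P in] [NP [Det no] [N park]]]]]]] [VP [V saw]]]
The difference turns on whether NP → NP PP is used at the relevant span, versus an alternative expansion of NP.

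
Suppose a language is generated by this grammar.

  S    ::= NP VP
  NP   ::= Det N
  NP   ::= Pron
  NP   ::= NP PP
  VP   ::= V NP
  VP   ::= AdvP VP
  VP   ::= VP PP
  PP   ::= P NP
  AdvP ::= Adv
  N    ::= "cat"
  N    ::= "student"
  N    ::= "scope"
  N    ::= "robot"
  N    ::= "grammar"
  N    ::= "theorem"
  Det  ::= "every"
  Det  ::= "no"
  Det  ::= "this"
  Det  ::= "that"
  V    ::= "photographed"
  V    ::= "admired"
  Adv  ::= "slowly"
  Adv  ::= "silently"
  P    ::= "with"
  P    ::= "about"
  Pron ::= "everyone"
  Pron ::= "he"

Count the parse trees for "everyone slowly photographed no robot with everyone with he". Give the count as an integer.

9

Two of the 9 distinct bracketings:
[S [NP [Pron everyone]] [VP [AdvP [Adv slowly]] [VP [V photographed] [NP [NP [Det no] [N robot]] [PP [P with] [NP [NP [Pron everyone]] [PP [P with] [NP [Pron he]]]]]]]]]
[S [NP [Pron everyone]] [VP [AdvP [Adv slowly]] [VP [V photographed] [NP [NP [NP [Det no] [N robot]] [PP [P with] [NP [Pron everyone]]]] [PP [P with] [NP [Pron he]]]]]]]
The trees differ in how a recursive rule is bracketed over the same span.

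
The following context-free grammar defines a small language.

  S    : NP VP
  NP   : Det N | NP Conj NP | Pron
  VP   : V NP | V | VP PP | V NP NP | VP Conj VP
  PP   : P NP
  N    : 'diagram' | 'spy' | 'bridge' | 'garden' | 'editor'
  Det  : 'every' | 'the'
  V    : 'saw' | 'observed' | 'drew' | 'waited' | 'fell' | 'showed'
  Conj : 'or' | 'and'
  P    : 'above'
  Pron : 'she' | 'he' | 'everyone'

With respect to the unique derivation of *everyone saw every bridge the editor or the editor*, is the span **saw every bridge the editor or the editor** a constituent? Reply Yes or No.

Yes

[S [NP [Pron everyone]] [VP [V saw] [NP [Det every] [N bridge]] [NP [NP [Det the] [N editor]] [Conj or] [NP [Det the] [N editor]]]]]
The words 'saw every bridge the editor or the editor' are exhaustively dominated by a single VP node (built by VP → V NP NP), so they form a constituent.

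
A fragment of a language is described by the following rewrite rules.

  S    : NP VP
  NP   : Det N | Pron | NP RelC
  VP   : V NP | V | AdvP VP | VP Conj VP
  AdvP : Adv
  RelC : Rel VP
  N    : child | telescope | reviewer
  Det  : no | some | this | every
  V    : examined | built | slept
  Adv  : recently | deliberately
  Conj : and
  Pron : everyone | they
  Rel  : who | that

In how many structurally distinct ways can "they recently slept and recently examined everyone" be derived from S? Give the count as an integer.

2

The two bracketings:
[S [NP [Pron they]] [VP [AdvP [Adv recently]] [VP [VP [V slept]] [Conj and] [VP [AdvP [Adv recently]] [VP [V examined] [NP [Pron everyone]]]]]]]
[S [NP [Pron they]] [VP [VP [AdvP [Adv recently]] [VP [V slept]]] [Conj and] [VP [AdvP [Adv recently]] [VP [V examined] [NP [Pron everyone]]]]]]
The trees differ in how a recursive rule is bracketed over the same span.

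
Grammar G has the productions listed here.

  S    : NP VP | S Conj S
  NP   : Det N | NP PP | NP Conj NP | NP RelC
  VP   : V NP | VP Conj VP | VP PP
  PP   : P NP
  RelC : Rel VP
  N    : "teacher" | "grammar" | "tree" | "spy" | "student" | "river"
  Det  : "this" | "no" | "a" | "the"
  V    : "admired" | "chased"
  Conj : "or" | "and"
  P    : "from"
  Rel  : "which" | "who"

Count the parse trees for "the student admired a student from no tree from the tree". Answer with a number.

Two of the 5 distinct bracketings:
[S [NP [Det the] [N student]] [VP [V admired] [NP [NP [Det a] [N student]] [PP [P from] [NP [NP [Det no] [N tree]] [PP [P from] [NP [Det the] [N tree]]]]]]]]
[S [NP [Det the] [N student]] [VP [V admired] [NP [NP [NP [Det a] [N student]] [PP [P from] [NP [Det no] [N tree]]]] [PP [P from] [NP [Det the] [N tree]]]]]]
The trees differ in how a recursive rule is bracketed over the same span.

5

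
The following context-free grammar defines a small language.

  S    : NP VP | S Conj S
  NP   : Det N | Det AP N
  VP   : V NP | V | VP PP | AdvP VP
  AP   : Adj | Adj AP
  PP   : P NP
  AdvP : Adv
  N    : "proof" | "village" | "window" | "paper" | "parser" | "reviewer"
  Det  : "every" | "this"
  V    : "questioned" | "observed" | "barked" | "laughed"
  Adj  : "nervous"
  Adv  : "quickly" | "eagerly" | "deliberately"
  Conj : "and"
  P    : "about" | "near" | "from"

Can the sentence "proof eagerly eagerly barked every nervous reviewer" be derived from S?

Ungrammatical

For S → NP VP, no prefix of the string parses as an NP. The alternative S rule S → S Conj S likewise has no satisfying split.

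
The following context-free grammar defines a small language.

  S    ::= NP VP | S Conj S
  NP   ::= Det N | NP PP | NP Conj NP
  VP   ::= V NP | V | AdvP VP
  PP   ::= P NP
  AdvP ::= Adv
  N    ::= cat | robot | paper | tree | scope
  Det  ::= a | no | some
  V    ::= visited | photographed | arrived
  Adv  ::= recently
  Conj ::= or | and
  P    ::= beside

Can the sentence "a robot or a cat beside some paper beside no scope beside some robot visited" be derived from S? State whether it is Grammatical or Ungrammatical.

Grammatical

S
  NP
    NP
      NP
        Det: a
        N: robot
      Conj: or
      NP
        Det: a
        N: cat
    PP
      P: beside
      NP
        NP
          Det: some
          N: paper
        PP
          P: beside
          NP
            NP
              Det: no
              N: scope
            PP
              P: beside
              NP
                Det: some
                N: robot
  VP
    V: visited
The bracketing above is licensed at every node by one of the given productions, with S at the root.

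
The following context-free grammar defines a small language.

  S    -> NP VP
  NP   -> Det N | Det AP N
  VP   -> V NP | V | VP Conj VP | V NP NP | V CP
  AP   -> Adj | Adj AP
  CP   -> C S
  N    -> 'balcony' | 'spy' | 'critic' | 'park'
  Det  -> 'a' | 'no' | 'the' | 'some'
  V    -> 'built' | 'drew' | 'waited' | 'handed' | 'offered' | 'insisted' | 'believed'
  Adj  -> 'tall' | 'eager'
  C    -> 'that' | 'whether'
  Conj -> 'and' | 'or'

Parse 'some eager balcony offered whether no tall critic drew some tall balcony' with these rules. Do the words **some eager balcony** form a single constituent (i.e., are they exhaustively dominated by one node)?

[S [NP [Det some] [AP [Adj eager]] [N balcony]] [VP [V offered] [CP [C whether] [S [NP [Det no] [AP [Adj tall]] [N critic]] [VP [V drew] [NP [Det some] [AP [Adj tall]] [N balcony]]]]]]]
The words 'some eager balcony' are exhaustively dominated by a single NP node (built by NP → Det AP N), so they form a constituent.

Yes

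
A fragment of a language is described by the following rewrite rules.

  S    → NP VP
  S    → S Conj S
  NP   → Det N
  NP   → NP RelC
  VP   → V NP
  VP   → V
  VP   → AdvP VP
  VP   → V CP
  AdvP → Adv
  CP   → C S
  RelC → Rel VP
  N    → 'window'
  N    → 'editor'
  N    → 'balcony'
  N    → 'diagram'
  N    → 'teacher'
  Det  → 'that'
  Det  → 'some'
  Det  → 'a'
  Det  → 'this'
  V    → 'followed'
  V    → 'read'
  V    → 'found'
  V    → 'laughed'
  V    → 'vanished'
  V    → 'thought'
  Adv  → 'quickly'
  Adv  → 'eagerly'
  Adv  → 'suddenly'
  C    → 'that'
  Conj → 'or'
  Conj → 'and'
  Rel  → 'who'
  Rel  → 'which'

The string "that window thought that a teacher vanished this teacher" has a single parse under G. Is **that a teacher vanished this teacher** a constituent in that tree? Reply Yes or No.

Yes

[S [NP [Det that] [N window]] [VP [V thought] [CP [C that] [S [NP [Det a] [N teacher]] [VP [V vanished] [NP [Det this] [N teacher]]]]]]]
The words 'that a teacher vanished this teacher' are exhaustively dominated by a single CP node (built by CP → C S), so they form a constituent.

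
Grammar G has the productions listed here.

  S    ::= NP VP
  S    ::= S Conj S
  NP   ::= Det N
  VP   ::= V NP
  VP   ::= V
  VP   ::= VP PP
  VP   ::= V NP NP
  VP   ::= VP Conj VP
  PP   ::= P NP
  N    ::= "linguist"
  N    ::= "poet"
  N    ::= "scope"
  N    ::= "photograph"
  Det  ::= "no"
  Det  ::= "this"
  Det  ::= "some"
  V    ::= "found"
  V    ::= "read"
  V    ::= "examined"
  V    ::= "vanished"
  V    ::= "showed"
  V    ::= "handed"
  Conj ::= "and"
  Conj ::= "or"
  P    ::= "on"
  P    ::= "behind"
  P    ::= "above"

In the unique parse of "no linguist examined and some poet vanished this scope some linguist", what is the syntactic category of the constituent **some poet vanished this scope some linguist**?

[S [S [NP [Det no] [N linguist]] [VP [V examined]]] [Conj and] [S [NP [Det some] [N poet]] [VP [V vanished] [NP [Det this] [N scope]] [NP [Det some] [N linguist]]]]]
The span 'some poet vanished this scope some linguist' is the S node built by S → NP VP.

S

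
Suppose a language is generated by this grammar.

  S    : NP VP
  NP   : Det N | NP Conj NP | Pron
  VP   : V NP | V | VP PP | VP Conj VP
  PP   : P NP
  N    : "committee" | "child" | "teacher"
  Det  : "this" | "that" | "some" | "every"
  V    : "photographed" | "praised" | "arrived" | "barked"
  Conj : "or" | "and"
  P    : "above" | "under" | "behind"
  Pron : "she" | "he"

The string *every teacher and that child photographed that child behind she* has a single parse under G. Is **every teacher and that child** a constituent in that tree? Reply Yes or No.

Yes

[S [NP [NP [Det every] [N teacher]] [Conj and] [NP [Det that] [N child]]] [VP [VP [V photographed] [NP [Det that] [N child]]] [PP [P behind] [NP [Pron she]]]]]
The words 'every teacher and that child' are exhaustively dominated by a single NP node (built by NP → NP Conj NP), so they form a constituent.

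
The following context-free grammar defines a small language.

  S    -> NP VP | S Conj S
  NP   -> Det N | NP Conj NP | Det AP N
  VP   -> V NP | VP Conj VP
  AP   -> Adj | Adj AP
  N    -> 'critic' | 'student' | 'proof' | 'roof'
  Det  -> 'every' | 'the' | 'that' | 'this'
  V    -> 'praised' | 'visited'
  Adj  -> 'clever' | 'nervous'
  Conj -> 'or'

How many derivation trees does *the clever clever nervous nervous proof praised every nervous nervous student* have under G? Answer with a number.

1

[S [NP [Det the] [AP [Adj clever] [AP [Adj clever] [AP [Adj nervous] [AP [Adj nervous]]]]] [N proof]] [VP [V praised] [NP [Det every] [AP [Adj nervous] [AP [Adj nervous]]] [N student]]]]
No rule offers an alternative attachment or grouping for any span, so this is the only derivation.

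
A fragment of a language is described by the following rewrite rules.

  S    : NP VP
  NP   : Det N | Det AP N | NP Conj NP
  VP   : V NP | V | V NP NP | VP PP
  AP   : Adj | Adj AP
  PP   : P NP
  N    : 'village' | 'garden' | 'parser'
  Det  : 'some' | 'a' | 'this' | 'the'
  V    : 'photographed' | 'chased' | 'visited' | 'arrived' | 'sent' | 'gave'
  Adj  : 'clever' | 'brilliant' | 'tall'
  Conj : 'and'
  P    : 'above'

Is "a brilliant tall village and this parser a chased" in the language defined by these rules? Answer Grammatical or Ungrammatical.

Ungrammatical

A Det word can never sit immediately before a V word in any string this grammar generates, so the substring 'a chased' rules out a derivation.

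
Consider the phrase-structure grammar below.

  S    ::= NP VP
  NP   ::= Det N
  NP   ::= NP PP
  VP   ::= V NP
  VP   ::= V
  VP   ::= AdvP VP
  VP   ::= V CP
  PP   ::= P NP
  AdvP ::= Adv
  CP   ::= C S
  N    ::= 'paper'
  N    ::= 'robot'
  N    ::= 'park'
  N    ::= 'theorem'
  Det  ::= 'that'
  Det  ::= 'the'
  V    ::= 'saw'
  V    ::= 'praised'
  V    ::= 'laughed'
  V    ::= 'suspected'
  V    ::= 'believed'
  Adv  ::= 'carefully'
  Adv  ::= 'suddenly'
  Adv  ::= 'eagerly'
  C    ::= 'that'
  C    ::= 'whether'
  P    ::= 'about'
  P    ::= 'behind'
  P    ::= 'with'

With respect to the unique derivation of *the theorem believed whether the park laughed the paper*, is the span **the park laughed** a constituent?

No

[S [NP [Det the] [N theorem]] [VP [V believed] [CP [C whether] [S [NP [Det the] [N park]] [VP [V laughed] [NP [Det the] [N paper]]]]]]]
The smallest constituent containing 'the park laughed' is the S spanning 'the park laughed the paper'; no single node in the tree dominates exactly the given words.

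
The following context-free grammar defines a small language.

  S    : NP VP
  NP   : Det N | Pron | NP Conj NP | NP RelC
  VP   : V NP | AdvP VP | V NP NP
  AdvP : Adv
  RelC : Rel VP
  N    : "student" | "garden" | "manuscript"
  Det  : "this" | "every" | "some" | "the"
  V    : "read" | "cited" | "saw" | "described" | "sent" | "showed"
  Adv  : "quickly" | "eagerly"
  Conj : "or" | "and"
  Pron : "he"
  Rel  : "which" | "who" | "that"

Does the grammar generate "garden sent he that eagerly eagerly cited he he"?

Ungrammatical

For S → NP VP, no prefix of the string parses as an NP.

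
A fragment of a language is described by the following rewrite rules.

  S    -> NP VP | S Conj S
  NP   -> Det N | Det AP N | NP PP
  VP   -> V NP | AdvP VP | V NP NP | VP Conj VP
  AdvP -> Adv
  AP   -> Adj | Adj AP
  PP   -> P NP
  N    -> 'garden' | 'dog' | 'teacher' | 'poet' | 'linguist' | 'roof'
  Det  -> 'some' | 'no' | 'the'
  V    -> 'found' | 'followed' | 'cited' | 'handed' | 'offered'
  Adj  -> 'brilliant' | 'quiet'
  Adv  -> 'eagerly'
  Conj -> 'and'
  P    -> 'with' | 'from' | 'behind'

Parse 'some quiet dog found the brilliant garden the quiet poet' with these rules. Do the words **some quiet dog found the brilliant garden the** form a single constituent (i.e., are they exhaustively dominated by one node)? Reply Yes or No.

[S [NP [Det some] [AP [Adj quiet]] [N dog]] [VP [V found] [NP [Det the] [AP [Adj brilliant]] [N garden]] [NP [Det the] [AP [Adj quiet]] [N poet]]]]
The smallest constituent containing 'some quiet dog found the brilliant garden the' is the S spanning 'some quiet dog found the brilliant garden the quiet poet'; no single node in the tree dominates exactly the given words.

No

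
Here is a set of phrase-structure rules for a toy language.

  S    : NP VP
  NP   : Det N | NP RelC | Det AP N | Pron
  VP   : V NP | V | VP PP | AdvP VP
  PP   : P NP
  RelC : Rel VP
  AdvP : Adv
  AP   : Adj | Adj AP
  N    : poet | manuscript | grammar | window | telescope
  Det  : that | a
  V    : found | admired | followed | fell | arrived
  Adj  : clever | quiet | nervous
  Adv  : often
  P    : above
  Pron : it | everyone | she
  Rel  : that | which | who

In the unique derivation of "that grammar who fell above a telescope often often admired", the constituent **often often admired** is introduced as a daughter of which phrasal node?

S

[S [NP [NP [Det that] [N grammar]] [RelC [Rel who] [VP [VP [V fell]] [PP [P above] [NP [Det a] [N telescope]]]]]] [VP [AdvP [Adv often]] [VP [AdvP [Adv often]] [VP [V admired]]]]]
The span 'often often admired' is the VP node built by VP → AdvP VP.
Its mother is the S built by S → NP VP.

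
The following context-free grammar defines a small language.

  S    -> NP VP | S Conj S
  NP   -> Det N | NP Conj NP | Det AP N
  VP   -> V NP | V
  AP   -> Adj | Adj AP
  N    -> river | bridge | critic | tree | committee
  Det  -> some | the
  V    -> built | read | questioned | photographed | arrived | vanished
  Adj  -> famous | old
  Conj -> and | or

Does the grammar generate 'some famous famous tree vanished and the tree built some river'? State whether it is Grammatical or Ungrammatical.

[S [S [NP [Det some] [AP [Adj famous] [AP [Adj famous]]] [N tree]] [VP [V vanished]]] [Conj and] [S [NP [Det the] [N tree]] [VP [V built] [NP [Det some] [N river]]]]]
Each bracket corresponds to one application of a listed rule, so the string is derivable from S.

Grammatical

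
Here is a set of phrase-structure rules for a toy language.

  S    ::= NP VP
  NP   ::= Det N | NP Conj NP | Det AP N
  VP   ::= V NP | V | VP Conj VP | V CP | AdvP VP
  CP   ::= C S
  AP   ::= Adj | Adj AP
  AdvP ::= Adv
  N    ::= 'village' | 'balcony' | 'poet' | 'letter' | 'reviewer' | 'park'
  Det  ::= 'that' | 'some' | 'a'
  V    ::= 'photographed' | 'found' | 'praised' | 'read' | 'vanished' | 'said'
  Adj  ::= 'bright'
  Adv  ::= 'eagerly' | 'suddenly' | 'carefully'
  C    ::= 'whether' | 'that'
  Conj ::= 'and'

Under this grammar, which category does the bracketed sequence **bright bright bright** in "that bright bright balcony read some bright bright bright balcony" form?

[S [NP [Det that] [AP [Adj bright] [AP [Adj bright]]] [N balcony]] [VP [V read] [NP [Det some] [AP [Adj bright] [AP [Adj bright] [AP [Adj bright]]]] [N balcony]]]]
The span 'bright bright bright' is the AP node built by AP → Adj AP.

AP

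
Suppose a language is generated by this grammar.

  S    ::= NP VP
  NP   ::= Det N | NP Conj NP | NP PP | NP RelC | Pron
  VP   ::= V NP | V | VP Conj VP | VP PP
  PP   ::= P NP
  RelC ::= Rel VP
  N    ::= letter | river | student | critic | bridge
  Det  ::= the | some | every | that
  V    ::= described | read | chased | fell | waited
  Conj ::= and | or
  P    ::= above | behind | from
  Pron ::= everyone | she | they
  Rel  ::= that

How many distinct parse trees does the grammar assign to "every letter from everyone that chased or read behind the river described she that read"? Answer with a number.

7

Two of the 7 distinct bracketings:
[S [NP [NP [Det every] [N letter]] [PP [P from] [NP [NP [NP [Pron everyone]] [RelC [Rel that] [VP [VP [V chased]] [Conj or] [VP [V read]]]]] [PP [P behind] [NP [Det the] [N river]]]]]] [VP [V described] [NP [NP [Pron she]] [RelC [Rel that] [VP [V read]]]]]]
[S [NP [NP [Det every] [N letter]] [PP [P from] [NP [NP [Pron everyone]] [RelC [Rel that] [VP [VP [V chased]] [Conj or] [VP [VP [V read]] [PP [P behind] [NP [Det the] [N river]]]]]]]]] [VP [V described] [NP [NP [Pron she]] [RelC [Rel that] [VP [V read]]]]]]
The difference turns on whether VP → VP PP is used at the relevant span, versus an alternative expansion of VP.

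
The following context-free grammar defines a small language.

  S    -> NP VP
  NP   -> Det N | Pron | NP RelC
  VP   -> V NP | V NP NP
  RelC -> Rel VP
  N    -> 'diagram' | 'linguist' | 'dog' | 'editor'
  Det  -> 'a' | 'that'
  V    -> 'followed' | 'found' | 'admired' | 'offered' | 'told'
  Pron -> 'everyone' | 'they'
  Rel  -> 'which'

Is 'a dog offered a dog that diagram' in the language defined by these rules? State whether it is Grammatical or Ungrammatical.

Grammatical

[S [NP [Det a] [N dog]] [VP [V offered] [NP [Det a] [N dog]] [NP [Det that] [N diagram]]]]
The bracketing above is licensed at every node by one of the given productions, with S at the root.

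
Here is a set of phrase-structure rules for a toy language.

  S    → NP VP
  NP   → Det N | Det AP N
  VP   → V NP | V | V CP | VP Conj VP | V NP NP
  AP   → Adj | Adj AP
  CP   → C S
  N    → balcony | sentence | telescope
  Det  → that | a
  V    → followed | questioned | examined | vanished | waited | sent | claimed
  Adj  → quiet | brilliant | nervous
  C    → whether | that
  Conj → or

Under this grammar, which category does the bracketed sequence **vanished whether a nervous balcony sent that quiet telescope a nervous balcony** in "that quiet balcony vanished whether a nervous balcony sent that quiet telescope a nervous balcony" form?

[S [NP [Det that] [AP [Adj quiet]] [N balcony]] [VP [V vanished] [CP [C whether] [S [NP [Det a] [AP [Adj nervous]] [N balcony]] [VP [V sent] [NP [Det that] [AP [Adj quiet]] [N telescope]] [NP [Det a] [AP [Adj nervous]] [N balcony]]]]]]]
The span 'vanished whether a nervous balcony sent that quiet telescope a nervous balcony' is the VP node built by VP → V CP.

VP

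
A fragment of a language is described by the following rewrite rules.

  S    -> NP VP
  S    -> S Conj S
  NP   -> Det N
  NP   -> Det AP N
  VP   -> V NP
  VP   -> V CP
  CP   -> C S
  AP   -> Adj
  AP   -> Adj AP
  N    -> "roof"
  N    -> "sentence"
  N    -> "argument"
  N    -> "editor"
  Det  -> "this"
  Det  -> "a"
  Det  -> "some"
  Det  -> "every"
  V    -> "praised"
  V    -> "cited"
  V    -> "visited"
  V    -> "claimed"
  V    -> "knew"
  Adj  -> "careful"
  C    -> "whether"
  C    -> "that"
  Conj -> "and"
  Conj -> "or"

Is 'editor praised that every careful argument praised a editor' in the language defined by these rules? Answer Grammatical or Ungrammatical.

Ungrammatical

For S → NP VP, no prefix of the string parses as an NP. The alternative S rule S → S Conj S likewise has no satisfying split.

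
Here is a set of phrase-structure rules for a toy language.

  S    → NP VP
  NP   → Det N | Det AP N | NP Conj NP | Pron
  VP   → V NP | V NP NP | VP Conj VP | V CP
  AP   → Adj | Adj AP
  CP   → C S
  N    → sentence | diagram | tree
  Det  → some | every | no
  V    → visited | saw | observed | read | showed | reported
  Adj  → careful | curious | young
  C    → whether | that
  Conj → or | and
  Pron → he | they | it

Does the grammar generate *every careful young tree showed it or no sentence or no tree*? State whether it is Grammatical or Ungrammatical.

Grammatical

[S [NP [Det every] [AP [Adj careful] [AP [Adj young]]] [N tree]] [VP [V showed] [NP [NP [Pron it]] [Conj or] [NP [NP [Det no] [N sentence]] [Conj or] [NP [Det no] [N tree]]]]]]
Every word is introduced by a lexical rule and the phrasal rules combine the resulting categories into a single S.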